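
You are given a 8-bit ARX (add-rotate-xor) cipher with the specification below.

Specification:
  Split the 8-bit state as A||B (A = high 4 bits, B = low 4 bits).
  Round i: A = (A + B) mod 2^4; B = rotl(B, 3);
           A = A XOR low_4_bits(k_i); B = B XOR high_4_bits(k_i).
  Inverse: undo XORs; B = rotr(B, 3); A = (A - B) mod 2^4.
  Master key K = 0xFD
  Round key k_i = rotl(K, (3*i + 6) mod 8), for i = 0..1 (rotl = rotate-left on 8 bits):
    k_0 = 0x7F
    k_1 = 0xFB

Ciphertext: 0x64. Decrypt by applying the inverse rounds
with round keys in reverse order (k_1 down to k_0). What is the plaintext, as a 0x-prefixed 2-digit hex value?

s_0 = ciphertext = 0x64
s_1 = InvRound(s_0, k_1) = 0x67
s_2 = InvRound(s_1, k_0) = 0x90

0x90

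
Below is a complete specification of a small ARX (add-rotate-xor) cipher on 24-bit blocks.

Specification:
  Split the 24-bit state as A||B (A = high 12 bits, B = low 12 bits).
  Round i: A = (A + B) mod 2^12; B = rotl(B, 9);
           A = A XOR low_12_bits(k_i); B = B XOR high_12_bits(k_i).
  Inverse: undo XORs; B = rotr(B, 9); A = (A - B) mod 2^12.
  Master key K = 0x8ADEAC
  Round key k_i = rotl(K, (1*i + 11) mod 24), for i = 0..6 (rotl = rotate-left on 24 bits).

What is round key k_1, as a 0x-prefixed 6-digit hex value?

K = 0x8ADEAC
k_0 = rotl(K, (1*0+11) mod 24) = rotl(K, 11) = 0xF56456
k_1 = rotl(K, (1*1+11) mod 24) = rotl(K, 12) = 0xEAC8AD

0xEAC8AD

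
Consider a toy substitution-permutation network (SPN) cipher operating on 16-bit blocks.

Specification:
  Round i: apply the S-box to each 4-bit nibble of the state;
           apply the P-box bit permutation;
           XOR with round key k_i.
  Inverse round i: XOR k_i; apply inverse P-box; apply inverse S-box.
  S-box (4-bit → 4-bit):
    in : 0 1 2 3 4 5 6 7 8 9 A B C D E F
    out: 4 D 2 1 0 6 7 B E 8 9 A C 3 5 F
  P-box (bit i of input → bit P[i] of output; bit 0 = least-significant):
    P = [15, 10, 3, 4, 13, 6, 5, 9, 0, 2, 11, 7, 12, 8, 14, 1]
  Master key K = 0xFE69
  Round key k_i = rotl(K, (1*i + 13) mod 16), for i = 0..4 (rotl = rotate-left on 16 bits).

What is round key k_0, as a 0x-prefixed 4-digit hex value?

0x3FCD

K = 0xFE69
k_0 = rotl(K, (1*0+13) mod 16) = rotl(K, 13) = 0x3FCD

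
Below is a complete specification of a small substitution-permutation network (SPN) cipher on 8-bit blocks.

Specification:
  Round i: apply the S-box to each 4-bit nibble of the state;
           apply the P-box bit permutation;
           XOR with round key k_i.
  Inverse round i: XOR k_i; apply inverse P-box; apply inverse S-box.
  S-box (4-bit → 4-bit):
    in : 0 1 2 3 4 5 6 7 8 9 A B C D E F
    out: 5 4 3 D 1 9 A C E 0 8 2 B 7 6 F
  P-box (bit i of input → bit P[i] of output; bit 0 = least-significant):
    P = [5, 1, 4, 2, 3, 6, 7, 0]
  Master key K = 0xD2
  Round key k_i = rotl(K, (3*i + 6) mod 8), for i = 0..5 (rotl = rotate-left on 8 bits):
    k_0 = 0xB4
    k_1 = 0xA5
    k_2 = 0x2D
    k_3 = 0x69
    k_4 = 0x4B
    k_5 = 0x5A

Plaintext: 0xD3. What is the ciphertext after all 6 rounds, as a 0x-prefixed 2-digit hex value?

0x92

s_0 = plaintext = 0xD3
s_1 = Round(s_0, k_0) = 0x48
s_2 = Round(s_1, k_1) = 0xBB
s_3 = Round(s_2, k_2) = 0x6F
s_4 = Round(s_3, k_3) = 0x1E
s_5 = Round(s_4, k_4) = 0xD9
s_6 = Round(s_5, k_5) = 0x92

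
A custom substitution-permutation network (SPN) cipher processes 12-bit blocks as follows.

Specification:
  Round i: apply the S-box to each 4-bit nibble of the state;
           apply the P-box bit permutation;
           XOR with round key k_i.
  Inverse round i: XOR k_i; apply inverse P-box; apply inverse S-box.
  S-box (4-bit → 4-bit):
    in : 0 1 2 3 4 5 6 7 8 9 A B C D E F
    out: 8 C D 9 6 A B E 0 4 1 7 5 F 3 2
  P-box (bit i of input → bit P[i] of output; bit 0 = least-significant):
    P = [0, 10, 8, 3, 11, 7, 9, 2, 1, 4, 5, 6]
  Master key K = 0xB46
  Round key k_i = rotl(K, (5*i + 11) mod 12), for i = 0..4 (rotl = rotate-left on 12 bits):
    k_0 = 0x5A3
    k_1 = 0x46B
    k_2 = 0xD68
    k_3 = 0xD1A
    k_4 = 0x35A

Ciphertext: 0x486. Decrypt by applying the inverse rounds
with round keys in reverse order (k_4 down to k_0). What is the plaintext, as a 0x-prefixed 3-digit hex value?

0x5F4

s_0 = ciphertext = 0x486
s_1 = InvRound(s_0, k_4) = 0x577
s_2 = InvRound(s_1, k_3) = 0x133
s_3 = InvRound(s_2, k_2) = 0x6A6
s_4 = InvRound(s_3, k_1) = 0x073
s_5 = InvRound(s_4, k_0) = 0x5F4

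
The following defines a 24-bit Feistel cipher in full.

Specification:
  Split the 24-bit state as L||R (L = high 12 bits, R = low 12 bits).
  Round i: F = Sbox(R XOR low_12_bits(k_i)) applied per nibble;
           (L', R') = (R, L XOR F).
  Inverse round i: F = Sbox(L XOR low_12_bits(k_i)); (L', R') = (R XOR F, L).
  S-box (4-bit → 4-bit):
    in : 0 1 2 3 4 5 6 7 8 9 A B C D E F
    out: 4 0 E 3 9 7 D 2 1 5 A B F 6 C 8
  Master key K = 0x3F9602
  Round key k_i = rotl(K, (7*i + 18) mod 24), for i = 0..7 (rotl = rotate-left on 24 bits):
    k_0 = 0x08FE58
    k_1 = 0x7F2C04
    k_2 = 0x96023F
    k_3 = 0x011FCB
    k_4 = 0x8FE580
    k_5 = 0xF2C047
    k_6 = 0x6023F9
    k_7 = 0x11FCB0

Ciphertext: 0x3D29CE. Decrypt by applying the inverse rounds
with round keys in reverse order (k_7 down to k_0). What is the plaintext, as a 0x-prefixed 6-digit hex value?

s_0 = ciphertext = 0x3D29CE
s_1 = InvRound(s_0, k_7) = 0x1103D2
s_2 = InvRound(s_1, k_6) = 0xD17110
s_3 = InvRound(s_2, k_5) = 0x764D17
s_4 = InvRound(s_3, k_4) = 0x3DE764
s_5 = InvRound(s_4, k_3) = 0x8633DE
s_6 = InvRound(s_5, k_2) = 0x9A1863
s_7 = InvRound(s_6, k_1) = 0xFC49A1
s_8 = InvRound(s_7, k_0) = 0x9FEFC4

0x9FEFC4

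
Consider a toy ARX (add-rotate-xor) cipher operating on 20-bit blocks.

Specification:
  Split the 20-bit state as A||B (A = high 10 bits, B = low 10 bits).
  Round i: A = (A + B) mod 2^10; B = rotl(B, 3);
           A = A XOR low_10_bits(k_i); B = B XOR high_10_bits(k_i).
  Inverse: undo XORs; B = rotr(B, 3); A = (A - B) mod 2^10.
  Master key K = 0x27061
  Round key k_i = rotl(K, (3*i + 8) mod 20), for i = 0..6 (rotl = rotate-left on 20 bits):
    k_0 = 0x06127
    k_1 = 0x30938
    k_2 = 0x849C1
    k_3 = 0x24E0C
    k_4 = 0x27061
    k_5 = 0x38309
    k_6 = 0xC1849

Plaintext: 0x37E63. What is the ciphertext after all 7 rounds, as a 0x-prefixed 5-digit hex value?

s_0 = plaintext = 0x37E63
s_1 = Round(s_0, k_0) = 0x99704
s_2 = Round(s_1, k_1) = 0x144E4
s_3 = Round(s_2, k_2) = 0x3D133
s_4 = Round(s_3, k_3) = 0x0AD09
s_5 = Round(s_4, k_4) = 0x554D6
s_6 = Round(s_5, k_5) = 0x48A51
s_7 = Round(s_6, k_6) = 0xCE98A

0xCE98A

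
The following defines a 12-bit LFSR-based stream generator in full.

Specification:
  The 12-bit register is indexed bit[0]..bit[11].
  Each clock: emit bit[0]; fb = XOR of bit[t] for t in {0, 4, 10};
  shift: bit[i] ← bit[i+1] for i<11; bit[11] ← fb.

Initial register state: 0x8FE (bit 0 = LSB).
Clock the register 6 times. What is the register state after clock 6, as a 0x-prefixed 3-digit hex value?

0x3E3

reg_0 = 0x8FE
clock 1: out=0, reg = 0xC7F
clock 2: out=1, reg = 0xE3F
clock 3: out=1, reg = 0xF1F
clock 4: out=1, reg = 0xF8F
clock 5: out=1, reg = 0x7C7
clock 6: out=1, reg = 0x3E3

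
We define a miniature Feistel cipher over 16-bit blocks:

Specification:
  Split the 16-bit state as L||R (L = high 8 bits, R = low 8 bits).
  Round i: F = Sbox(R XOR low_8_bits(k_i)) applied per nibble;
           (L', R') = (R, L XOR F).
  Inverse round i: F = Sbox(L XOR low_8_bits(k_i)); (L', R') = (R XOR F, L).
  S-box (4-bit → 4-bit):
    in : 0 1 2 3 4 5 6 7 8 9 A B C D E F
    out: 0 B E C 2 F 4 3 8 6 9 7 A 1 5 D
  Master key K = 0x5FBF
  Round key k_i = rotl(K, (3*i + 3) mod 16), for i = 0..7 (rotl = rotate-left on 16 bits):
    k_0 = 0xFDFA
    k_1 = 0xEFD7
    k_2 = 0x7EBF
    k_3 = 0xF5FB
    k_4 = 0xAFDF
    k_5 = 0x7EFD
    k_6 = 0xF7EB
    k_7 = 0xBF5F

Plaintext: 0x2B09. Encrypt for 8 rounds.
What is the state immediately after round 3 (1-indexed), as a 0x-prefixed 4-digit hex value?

0xE903

s_0 = plaintext = 0x2B09
s_1 = Round(s_0, k_0) = 0x09F7
s_2 = Round(s_1, k_1) = 0xF7E9
s_3 = Round(s_2, k_2) = 0xE903
s_4 = Round(s_3, k_3) = 0x0331
s_5 = Round(s_4, k_4) = 0x3156
s_6 = Round(s_5, k_5) = 0x56A6
s_7 = Round(s_6, k_6) = 0xA677
s_8 = Round(s_7, k_7) = 0x774E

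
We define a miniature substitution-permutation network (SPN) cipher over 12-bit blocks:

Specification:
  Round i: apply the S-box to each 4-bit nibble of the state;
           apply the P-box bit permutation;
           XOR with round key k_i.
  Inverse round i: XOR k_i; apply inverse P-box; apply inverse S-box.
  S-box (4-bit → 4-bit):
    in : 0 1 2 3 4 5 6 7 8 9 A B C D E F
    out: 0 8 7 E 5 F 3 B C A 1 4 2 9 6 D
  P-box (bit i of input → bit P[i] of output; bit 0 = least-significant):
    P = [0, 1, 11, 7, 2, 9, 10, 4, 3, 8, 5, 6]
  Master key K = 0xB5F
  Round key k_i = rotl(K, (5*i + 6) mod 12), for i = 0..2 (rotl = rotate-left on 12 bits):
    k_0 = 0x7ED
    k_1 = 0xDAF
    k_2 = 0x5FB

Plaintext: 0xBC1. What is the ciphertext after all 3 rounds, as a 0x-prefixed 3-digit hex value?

s_0 = plaintext = 0xBC1
s_1 = Round(s_0, k_0) = 0x54D
s_2 = Round(s_1, k_1) = 0x842
s_3 = Round(s_2, k_2) = 0x99C

0x99C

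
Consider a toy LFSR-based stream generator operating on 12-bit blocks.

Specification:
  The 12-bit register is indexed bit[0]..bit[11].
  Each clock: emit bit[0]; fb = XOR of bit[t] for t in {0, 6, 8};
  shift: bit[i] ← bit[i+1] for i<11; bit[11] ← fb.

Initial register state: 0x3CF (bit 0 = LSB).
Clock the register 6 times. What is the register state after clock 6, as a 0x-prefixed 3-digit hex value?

0xCCF

reg_0 = 0x3CF
clock 1: out=1, reg = 0x9E7
clock 2: out=1, reg = 0xCF3
clock 3: out=1, reg = 0x679
clock 4: out=1, reg = 0x33C
clock 5: out=0, reg = 0x99E
clock 6: out=0, reg = 0xCCF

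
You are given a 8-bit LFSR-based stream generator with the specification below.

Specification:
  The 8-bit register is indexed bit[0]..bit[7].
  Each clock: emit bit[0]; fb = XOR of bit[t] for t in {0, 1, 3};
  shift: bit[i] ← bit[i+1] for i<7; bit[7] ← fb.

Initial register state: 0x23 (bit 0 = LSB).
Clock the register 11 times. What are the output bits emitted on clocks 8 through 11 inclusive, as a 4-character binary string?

0011

reg_0 = 0x23
clock 1: out=1, reg = 0x11
clock 2: out=1, reg = 0x88
clock 3: out=0, reg = 0xC4
clock 4: out=0, reg = 0x62
clock 5: out=0, reg = 0xB1
clock 6: out=1, reg = 0xD8
clock 7: out=0, reg = 0xEC
clock 8: out=0, reg = 0xF6
clock 9: out=0, reg = 0xFB
clock 10: out=1, reg = 0xFD
clock 11: out=1, reg = 0x7E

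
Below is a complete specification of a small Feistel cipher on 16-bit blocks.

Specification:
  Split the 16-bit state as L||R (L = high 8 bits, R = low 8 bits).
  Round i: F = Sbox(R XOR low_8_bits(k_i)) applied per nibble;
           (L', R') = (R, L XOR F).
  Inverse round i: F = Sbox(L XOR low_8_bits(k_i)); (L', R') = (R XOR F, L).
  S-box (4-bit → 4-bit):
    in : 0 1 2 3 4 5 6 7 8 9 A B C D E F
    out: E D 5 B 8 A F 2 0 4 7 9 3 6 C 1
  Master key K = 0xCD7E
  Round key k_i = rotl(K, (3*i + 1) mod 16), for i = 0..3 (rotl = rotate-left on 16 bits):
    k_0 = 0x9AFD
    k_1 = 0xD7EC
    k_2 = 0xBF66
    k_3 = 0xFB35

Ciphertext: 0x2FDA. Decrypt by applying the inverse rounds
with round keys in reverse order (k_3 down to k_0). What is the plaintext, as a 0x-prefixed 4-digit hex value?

0x54BA

s_0 = ciphertext = 0x2FDA
s_1 = InvRound(s_0, k_3) = 0x0D2F
s_2 = InvRound(s_1, k_2) = 0xD60D
s_3 = InvRound(s_2, k_1) = 0xBAD6
s_4 = InvRound(s_3, k_0) = 0x54BA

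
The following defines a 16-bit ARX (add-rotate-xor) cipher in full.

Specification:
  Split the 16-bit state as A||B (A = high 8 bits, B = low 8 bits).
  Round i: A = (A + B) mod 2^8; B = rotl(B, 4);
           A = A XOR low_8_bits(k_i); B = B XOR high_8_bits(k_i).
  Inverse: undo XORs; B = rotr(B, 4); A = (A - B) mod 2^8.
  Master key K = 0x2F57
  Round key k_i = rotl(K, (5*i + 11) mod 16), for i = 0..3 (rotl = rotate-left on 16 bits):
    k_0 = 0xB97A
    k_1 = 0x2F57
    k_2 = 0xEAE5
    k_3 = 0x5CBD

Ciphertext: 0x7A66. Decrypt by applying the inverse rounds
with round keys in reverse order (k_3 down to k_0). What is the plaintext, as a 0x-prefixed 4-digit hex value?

0xA520

s_0 = ciphertext = 0x7A66
s_1 = InvRound(s_0, k_3) = 0x24A3
s_2 = InvRound(s_1, k_2) = 0x2D94
s_3 = InvRound(s_2, k_1) = 0xBFBB
s_4 = InvRound(s_3, k_0) = 0xA520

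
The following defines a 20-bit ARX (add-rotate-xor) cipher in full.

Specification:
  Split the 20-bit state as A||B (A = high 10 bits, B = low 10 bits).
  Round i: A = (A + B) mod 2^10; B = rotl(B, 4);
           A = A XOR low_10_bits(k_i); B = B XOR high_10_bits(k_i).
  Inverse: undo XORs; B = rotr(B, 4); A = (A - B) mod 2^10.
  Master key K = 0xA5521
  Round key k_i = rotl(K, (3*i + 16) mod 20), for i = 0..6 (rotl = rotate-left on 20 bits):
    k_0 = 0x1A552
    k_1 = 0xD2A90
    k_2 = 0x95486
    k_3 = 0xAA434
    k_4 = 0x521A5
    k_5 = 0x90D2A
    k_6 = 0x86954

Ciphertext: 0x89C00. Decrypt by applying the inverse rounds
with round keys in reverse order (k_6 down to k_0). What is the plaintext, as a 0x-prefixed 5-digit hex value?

s_0 = ciphertext = 0x89C00
s_1 = InvRound(s_0, k_6) = 0x34AA1
s_2 = InvRound(s_1, k_5) = 0x5A88E
s_3 = InvRound(s_2, k_4) = 0xCCD9C
s_4 = InvRound(s_3, k_3) = 0x65173
s_5 = InvRound(s_4, k_2) = 0xD81B2
s_6 = InvRound(s_5, k_1) = 0xF062F
s_7 = InvRound(s_6, k_0) = 0x3BDA4

0x3BDA4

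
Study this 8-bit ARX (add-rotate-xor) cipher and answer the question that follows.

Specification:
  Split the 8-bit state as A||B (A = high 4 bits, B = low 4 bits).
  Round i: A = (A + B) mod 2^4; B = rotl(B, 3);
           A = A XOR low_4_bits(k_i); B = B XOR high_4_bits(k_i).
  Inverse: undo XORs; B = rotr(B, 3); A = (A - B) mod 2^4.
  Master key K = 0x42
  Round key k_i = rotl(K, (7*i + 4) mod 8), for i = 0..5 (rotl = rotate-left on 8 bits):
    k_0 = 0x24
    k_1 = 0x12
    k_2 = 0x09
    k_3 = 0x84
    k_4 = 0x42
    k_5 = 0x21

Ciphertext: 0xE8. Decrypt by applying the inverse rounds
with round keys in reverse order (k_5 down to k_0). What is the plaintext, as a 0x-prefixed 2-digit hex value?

0xBA

s_0 = ciphertext = 0xE8
s_1 = InvRound(s_0, k_5) = 0xA5
s_2 = InvRound(s_1, k_4) = 0x62
s_3 = InvRound(s_2, k_3) = 0xD5
s_4 = InvRound(s_3, k_2) = 0xAA
s_5 = InvRound(s_4, k_1) = 0x17
s_6 = InvRound(s_5, k_0) = 0xBA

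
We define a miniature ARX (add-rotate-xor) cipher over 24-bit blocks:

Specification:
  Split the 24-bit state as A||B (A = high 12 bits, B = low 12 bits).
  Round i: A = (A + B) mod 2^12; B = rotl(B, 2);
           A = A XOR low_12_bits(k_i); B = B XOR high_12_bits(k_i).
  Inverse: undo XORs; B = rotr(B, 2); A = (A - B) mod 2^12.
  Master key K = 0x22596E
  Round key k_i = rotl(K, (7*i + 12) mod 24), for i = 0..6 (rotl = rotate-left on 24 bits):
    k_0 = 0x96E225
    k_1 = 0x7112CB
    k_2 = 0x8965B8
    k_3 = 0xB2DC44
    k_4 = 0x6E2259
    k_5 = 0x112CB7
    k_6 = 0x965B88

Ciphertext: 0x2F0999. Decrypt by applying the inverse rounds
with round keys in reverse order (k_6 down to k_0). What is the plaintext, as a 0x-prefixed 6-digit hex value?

s_0 = ciphertext = 0x2F0999
s_1 = InvRound(s_0, k_6) = 0x93903F
s_2 = InvRound(s_1, k_5) = 0x14344B
s_3 = InvRound(s_2, k_4) = 0xE704AA
s_4 = InvRound(s_3, k_3) = 0x253FE1
s_5 = InvRound(s_4, k_2) = 0xA0EDDD
s_6 = InvRound(s_5, k_1) = 0x6122B3
s_7 = InvRound(s_6, k_0) = 0xD406F7

0xD406F7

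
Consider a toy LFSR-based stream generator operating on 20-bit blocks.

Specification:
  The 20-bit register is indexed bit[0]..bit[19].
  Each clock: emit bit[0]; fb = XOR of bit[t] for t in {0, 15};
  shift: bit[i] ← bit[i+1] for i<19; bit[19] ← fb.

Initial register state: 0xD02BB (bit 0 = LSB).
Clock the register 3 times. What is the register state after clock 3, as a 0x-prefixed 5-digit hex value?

0x3A057

reg_0 = 0xD02BB
clock 1: out=1, reg = 0xE815D
clock 2: out=1, reg = 0x740AE
clock 3: out=0, reg = 0x3A057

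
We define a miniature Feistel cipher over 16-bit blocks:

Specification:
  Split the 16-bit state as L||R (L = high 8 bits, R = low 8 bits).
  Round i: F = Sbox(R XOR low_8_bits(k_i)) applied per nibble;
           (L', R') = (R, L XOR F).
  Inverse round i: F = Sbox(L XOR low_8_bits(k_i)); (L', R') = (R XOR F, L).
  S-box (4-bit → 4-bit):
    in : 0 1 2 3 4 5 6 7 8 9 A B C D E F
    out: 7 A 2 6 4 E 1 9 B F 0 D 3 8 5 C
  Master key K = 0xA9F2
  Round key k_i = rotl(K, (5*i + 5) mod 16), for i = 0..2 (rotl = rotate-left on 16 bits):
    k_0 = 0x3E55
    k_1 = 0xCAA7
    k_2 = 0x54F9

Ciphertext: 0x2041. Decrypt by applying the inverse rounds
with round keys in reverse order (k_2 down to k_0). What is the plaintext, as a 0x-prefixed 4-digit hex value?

0xDE3F

s_0 = ciphertext = 0x2041
s_1 = InvRound(s_0, k_2) = 0xCE20
s_2 = InvRound(s_1, k_1) = 0x3FCE
s_3 = InvRound(s_2, k_0) = 0xDE3F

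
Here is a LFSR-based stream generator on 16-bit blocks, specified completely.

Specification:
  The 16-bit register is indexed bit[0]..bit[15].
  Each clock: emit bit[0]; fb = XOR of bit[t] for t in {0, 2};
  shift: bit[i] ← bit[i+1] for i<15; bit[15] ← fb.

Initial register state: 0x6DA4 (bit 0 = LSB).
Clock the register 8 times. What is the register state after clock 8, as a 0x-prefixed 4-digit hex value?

0xCD6D

reg_0 = 0x6DA4
clock 1: out=0, reg = 0xB6D2
clock 2: out=0, reg = 0x5B69
clock 3: out=1, reg = 0xADB4
clock 4: out=0, reg = 0xD6DA
clock 5: out=0, reg = 0x6B6D
clock 6: out=1, reg = 0x35B6
clock 7: out=0, reg = 0x9ADB
clock 8: out=1, reg = 0xCD6D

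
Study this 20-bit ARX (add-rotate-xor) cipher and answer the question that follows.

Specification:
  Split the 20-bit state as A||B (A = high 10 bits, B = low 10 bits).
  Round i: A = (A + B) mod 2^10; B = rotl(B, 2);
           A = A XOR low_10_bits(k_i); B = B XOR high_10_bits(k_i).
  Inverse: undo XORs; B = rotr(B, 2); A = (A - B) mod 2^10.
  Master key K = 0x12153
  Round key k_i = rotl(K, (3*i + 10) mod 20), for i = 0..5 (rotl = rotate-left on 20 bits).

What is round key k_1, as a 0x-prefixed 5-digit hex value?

K = 0x12153
k_0 = rotl(K, (3*0+10) mod 20) = rotl(K, 10) = 0x54C48
k_1 = rotl(K, (3*1+10) mod 20) = rotl(K, 13) = 0xA6242

0xA6242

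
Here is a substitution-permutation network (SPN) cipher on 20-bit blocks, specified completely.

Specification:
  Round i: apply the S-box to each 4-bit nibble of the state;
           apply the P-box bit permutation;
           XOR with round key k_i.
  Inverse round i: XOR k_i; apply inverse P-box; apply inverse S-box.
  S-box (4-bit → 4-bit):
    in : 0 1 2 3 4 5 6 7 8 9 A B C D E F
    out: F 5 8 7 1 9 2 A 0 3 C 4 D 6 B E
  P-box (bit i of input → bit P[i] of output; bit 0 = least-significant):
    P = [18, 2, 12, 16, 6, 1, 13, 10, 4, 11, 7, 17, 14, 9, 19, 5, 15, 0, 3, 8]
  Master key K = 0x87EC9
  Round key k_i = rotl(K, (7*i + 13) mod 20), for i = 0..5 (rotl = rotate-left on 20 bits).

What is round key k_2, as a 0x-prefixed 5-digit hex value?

K = 0x87EC9
k_0 = rotl(K, (7*0+13) mod 20) = rotl(K, 13) = 0x930FD
k_1 = rotl(K, (7*1+13) mod 20) = rotl(K, 0) = 0x87EC9
k_2 = rotl(K, (7*2+13) mod 20) = rotl(K, 7) = 0xF64C3

0xF64C3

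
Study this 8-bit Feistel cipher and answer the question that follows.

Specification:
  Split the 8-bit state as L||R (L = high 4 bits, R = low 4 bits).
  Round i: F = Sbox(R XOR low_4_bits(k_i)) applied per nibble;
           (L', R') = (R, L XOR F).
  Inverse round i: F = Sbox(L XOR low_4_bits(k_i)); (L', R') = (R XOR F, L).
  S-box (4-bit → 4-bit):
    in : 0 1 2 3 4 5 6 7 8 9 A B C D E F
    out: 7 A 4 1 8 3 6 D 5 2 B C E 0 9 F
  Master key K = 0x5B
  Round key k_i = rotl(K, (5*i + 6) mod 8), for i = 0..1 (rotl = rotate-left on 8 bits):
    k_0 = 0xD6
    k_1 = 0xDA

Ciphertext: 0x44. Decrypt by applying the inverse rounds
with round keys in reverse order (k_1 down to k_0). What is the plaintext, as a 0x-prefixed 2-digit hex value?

0x8D

s_0 = ciphertext = 0x44
s_1 = InvRound(s_0, k_1) = 0xD4
s_2 = InvRound(s_1, k_0) = 0x8D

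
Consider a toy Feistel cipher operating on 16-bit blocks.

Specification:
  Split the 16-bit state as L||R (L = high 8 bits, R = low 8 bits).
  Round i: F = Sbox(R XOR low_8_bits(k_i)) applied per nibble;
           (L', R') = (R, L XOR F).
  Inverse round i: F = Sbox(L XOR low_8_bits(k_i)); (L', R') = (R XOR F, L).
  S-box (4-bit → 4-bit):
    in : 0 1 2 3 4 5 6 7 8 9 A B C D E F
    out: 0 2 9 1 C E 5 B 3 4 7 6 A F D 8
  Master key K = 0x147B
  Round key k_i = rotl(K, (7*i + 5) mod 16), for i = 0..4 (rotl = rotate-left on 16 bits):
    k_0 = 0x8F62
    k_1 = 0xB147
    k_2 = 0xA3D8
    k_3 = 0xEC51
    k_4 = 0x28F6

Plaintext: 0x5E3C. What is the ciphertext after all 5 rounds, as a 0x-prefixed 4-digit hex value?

0xD27C

s_0 = plaintext = 0x5E3C
s_1 = Round(s_0, k_0) = 0x3CB3
s_2 = Round(s_1, k_1) = 0xB3B0
s_3 = Round(s_2, k_2) = 0xB0E0
s_4 = Round(s_3, k_3) = 0xE0D2
s_5 = Round(s_4, k_4) = 0xD27C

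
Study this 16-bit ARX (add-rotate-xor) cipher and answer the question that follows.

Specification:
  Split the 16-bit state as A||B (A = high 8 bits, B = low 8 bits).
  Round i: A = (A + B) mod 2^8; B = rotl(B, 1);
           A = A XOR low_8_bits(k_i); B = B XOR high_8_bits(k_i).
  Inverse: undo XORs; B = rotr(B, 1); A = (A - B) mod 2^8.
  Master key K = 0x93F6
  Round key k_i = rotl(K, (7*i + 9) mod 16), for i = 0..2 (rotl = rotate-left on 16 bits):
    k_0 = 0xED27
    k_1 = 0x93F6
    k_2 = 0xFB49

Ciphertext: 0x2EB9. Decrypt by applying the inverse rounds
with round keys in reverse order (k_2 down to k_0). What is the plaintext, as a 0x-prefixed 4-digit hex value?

0x165A

s_0 = ciphertext = 0x2EB9
s_1 = InvRound(s_0, k_2) = 0x4621
s_2 = InvRound(s_1, k_1) = 0x5759
s_3 = InvRound(s_2, k_0) = 0x165A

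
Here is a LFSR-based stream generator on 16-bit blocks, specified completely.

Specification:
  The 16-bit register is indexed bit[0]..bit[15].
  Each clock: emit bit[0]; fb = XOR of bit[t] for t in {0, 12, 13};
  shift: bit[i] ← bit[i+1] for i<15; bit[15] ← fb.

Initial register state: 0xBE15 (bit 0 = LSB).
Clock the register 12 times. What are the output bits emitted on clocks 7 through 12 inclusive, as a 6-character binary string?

reg_0 = 0xBE15
clock 1: out=1, reg = 0xDF0A
clock 2: out=0, reg = 0xEF85
clock 3: out=1, reg = 0x77C2
clock 4: out=0, reg = 0x3BE1
clock 5: out=1, reg = 0x9DF0
clock 6: out=0, reg = 0xCEF8
clock 7: out=0, reg = 0x677C
clock 8: out=0, reg = 0xB3BE
clock 9: out=0, reg = 0x59DF
clock 10: out=1, reg = 0x2CEF
clock 11: out=1, reg = 0x1677
clock 12: out=1, reg = 0x0B3B

000111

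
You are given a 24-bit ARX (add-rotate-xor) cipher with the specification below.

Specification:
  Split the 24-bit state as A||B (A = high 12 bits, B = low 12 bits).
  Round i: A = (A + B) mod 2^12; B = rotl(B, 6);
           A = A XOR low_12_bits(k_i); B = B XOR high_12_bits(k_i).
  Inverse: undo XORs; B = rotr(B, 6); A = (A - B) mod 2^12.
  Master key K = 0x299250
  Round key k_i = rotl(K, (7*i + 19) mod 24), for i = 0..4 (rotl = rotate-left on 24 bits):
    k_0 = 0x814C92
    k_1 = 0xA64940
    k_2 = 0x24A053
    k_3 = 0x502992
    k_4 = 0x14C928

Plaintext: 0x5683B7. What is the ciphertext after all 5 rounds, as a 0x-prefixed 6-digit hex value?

0xA20F61

s_0 = plaintext = 0x5683B7
s_1 = Round(s_0, k_0) = 0x58D5DA
s_2 = Round(s_1, k_1) = 0x227CF3
s_3 = Round(s_2, k_2) = 0xF49EB9
s_4 = Round(s_3, k_3) = 0x790B78
s_5 = Round(s_4, k_4) = 0xA20F61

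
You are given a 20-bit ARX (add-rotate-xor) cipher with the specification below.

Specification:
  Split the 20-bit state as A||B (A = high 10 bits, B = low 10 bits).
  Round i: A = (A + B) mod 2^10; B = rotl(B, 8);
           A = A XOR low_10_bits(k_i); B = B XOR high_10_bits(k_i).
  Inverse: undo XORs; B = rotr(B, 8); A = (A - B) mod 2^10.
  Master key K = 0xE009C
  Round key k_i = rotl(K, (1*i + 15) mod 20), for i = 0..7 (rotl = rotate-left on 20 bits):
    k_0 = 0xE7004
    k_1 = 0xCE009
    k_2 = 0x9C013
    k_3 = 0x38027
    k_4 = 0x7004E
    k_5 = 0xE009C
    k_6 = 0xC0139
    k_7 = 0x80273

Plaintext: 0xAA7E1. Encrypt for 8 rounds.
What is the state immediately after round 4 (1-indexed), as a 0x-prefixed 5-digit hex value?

0x00006

s_0 = plaintext = 0xAA7E1
s_1 = Round(s_0, k_0) = 0xA3A64
s_2 = Round(s_1, k_1) = 0x3EFA1
s_3 = Round(s_2, k_2) = 0x23F98
s_4 = Round(s_3, k_3) = 0x00006
s_5 = Round(s_4, k_4) = 0x123C1
s_6 = Round(s_5, k_5) = 0x25670
s_7 = Round(s_6, k_6) = 0x8F39C
s_8 = Round(s_7, k_7) = 0xEAEE7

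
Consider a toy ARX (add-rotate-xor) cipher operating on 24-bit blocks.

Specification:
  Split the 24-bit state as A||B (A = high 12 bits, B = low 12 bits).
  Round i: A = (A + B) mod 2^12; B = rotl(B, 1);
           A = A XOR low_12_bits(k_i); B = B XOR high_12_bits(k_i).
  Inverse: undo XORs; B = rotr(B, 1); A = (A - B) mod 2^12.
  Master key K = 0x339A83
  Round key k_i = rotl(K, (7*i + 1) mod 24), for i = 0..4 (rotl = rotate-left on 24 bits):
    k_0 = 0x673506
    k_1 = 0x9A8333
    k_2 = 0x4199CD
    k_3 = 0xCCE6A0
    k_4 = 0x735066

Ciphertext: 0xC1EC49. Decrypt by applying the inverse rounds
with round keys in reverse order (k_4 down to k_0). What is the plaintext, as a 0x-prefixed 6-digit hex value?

s_0 = ciphertext = 0xC1EC49
s_1 = InvRound(s_0, k_4) = 0x6BA5BE
s_2 = InvRound(s_1, k_3) = 0xB624B8
s_3 = InvRound(s_2, k_2) = 0xA5F850
s_4 = InvRound(s_3, k_1) = 0x8700FC
s_5 = InvRound(s_4, k_0) = 0x22FB47

0x22FB47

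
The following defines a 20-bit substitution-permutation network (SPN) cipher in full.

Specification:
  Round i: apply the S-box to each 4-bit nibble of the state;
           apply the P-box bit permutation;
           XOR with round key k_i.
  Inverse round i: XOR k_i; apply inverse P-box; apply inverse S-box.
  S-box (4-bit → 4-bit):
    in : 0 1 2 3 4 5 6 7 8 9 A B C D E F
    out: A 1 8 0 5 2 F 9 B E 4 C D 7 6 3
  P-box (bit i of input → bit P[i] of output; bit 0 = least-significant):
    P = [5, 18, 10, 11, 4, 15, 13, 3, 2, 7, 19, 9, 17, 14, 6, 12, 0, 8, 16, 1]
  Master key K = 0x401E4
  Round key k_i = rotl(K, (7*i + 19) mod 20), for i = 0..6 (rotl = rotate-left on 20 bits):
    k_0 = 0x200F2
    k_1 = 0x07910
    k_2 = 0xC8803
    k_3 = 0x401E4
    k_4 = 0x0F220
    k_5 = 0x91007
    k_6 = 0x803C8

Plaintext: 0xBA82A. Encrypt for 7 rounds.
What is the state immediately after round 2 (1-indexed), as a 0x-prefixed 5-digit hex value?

0x827B4

s_0 = plaintext = 0xBA82A
s_1 = Round(s_0, k_0) = 0x3063C
s_2 = Round(s_1, k_1) = 0x827B4
s_3 = Round(s_2, k_2) = 0xCBF2C
s_4 = Round(s_3, k_3) = 0x51D0B
s_5 = Round(s_4, k_4) = 0xA7FAC
s_6 = Round(s_5, k_5) = 0xA2CA3
s_7 = Round(s_6, k_6) = 0x131CC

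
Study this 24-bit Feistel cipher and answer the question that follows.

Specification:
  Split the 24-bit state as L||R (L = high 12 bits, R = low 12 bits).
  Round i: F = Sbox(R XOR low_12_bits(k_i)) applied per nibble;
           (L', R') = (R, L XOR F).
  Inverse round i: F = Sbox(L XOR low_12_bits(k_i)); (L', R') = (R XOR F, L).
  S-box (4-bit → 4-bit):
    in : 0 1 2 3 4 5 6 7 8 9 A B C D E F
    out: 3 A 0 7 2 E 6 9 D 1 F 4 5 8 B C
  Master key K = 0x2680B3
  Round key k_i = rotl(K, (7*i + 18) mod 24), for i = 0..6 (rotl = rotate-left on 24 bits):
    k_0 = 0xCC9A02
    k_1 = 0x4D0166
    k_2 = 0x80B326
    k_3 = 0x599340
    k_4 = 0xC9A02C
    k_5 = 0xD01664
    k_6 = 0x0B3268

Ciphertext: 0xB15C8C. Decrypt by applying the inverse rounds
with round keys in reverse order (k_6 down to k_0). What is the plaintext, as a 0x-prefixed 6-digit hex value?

s_0 = ciphertext = 0xB15C8C
s_1 = InvRound(s_0, k_6) = 0xD14B15
s_2 = InvRound(s_1, k_5) = 0xF86D14
s_3 = InvRound(s_2, k_4) = 0x1EBF86
s_4 = InvRound(s_3, k_3) = 0xF721EB
s_5 = InvRound(s_4, k_2) = 0x409F72
s_6 = InvRound(s_5, k_1) = 0x11E409
s_7 = InvRound(s_6, k_0) = 0x0AC11E

0x0AC11E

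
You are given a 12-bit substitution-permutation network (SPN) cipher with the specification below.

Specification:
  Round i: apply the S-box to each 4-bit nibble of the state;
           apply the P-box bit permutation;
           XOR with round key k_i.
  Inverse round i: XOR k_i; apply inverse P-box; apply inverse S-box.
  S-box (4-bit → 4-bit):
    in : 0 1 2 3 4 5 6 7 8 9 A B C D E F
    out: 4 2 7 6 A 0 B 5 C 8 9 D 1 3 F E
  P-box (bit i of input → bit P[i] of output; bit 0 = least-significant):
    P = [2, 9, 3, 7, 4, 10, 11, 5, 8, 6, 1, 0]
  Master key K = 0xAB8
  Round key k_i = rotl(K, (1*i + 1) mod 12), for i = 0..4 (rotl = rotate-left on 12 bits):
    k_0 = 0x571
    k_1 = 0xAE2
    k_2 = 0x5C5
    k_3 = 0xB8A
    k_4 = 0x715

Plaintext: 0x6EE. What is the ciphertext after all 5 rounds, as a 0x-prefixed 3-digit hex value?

0x882

s_0 = plaintext = 0x6EE
s_1 = Round(s_0, k_0) = 0xA8C
s_2 = Round(s_1, k_1) = 0x3C7
s_3 = Round(s_2, k_2) = 0x59B
s_4 = Round(s_3, k_3) = 0xB26
s_5 = Round(s_4, k_4) = 0x882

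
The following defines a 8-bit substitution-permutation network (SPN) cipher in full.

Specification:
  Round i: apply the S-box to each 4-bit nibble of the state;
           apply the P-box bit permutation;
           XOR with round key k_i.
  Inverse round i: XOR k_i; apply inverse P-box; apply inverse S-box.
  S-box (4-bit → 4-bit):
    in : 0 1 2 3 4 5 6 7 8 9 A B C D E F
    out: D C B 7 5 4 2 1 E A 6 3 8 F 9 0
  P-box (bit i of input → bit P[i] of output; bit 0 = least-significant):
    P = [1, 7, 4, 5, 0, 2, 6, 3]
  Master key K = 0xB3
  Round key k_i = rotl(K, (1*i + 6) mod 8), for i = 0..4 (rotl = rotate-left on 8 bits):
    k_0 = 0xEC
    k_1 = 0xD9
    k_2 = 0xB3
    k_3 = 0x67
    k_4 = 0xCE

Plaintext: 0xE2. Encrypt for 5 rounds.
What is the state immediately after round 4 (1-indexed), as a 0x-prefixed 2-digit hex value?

s_0 = plaintext = 0xE2
s_1 = Round(s_0, k_0) = 0x47
s_2 = Round(s_1, k_1) = 0x9A
s_3 = Round(s_2, k_2) = 0x2F
s_4 = Round(s_3, k_3) = 0x6A
s_5 = Round(s_4, k_4) = 0x5A

0x6A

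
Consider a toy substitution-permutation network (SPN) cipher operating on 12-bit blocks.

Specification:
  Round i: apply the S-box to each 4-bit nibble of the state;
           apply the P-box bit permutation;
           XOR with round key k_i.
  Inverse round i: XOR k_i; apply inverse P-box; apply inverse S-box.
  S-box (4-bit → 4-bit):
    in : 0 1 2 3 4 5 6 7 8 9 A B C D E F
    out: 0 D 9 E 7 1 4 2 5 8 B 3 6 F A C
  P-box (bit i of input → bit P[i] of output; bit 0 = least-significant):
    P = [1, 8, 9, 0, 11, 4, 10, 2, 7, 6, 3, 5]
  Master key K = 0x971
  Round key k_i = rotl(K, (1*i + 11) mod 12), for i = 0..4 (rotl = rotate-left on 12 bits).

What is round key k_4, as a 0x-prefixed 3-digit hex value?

0xB8C

K = 0x971
k_0 = rotl(K, (1*0+11) mod 12) = rotl(K, 11) = 0xCB8
k_1 = rotl(K, (1*1+11) mod 12) = rotl(K, 0) = 0x971
k_2 = rotl(K, (1*2+11) mod 12) = rotl(K, 1) = 0x2E3
k_3 = rotl(K, (1*3+11) mod 12) = rotl(K, 2) = 0x5C6
k_4 = rotl(K, (1*4+11) mod 12) = rotl(K, 3) = 0xB8C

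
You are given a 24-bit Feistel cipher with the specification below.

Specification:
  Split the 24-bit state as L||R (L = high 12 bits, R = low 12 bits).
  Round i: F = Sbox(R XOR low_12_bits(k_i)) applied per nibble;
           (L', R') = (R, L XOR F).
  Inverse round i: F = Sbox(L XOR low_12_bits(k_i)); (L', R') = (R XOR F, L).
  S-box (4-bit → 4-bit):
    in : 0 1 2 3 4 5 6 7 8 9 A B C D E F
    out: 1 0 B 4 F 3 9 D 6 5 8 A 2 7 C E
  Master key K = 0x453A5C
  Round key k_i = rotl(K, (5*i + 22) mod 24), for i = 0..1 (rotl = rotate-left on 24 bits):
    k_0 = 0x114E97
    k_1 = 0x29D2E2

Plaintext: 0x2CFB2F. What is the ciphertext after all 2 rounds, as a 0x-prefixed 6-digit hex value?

s_0 = plaintext = 0x2CFB2F
s_1 = Round(s_0, k_0) = 0xB2F169
s_2 = Round(s_1, k_1) = 0x169F45

0x169F45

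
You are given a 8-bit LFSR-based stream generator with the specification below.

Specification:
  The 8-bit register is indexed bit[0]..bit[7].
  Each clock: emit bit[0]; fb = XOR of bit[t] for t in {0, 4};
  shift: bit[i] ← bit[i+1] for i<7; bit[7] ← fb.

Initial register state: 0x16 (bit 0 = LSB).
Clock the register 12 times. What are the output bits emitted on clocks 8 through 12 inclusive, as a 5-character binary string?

reg_0 = 0x16
clock 1: out=0, reg = 0x8B
clock 2: out=1, reg = 0xC5
clock 3: out=1, reg = 0xE2
clock 4: out=0, reg = 0x71
clock 5: out=1, reg = 0x38
clock 6: out=0, reg = 0x9C
clock 7: out=0, reg = 0xCE
clock 8: out=0, reg = 0x67
clock 9: out=1, reg = 0xB3
clock 10: out=1, reg = 0x59
clock 11: out=1, reg = 0x2C
clock 12: out=0, reg = 0x16

01110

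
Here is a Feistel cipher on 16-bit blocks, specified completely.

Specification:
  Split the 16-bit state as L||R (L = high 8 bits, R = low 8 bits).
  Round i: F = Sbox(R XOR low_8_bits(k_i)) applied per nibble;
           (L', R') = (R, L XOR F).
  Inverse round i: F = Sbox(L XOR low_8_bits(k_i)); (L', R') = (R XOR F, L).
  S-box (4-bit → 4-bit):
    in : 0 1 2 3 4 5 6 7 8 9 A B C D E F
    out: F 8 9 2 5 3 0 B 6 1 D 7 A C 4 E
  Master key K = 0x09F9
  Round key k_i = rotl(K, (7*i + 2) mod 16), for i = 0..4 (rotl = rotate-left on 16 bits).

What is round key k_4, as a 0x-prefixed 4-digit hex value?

0x427E

K = 0x09F9
k_0 = rotl(K, (7*0+2) mod 16) = rotl(K, 2) = 0x27E4
k_1 = rotl(K, (7*1+2) mod 16) = rotl(K, 9) = 0xF213
k_2 = rotl(K, (7*2+2) mod 16) = rotl(K, 0) = 0x09F9
k_3 = rotl(K, (7*3+2) mod 16) = rotl(K, 7) = 0xFC84
k_4 = rotl(K, (7*4+2) mod 16) = rotl(K, 14) = 0x427E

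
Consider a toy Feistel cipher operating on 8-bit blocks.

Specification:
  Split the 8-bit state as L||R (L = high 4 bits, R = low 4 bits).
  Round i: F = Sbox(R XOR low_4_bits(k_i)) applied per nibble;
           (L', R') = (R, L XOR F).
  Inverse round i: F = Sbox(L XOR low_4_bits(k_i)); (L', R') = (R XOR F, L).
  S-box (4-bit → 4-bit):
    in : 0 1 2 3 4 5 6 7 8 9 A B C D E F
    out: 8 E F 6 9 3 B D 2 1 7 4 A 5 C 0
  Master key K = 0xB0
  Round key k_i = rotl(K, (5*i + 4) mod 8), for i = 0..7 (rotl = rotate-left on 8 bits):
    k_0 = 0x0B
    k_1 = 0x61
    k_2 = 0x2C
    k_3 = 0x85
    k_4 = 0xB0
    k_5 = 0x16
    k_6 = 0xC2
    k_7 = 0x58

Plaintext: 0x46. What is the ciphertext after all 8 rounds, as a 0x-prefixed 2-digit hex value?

0xBC

s_0 = plaintext = 0x46
s_1 = Round(s_0, k_0) = 0x61
s_2 = Round(s_1, k_1) = 0x1E
s_3 = Round(s_2, k_2) = 0xEE
s_4 = Round(s_3, k_3) = 0xEA
s_5 = Round(s_4, k_4) = 0xA9
s_6 = Round(s_5, k_5) = 0x9A
s_7 = Round(s_6, k_6) = 0xAB
s_8 = Round(s_7, k_7) = 0xBC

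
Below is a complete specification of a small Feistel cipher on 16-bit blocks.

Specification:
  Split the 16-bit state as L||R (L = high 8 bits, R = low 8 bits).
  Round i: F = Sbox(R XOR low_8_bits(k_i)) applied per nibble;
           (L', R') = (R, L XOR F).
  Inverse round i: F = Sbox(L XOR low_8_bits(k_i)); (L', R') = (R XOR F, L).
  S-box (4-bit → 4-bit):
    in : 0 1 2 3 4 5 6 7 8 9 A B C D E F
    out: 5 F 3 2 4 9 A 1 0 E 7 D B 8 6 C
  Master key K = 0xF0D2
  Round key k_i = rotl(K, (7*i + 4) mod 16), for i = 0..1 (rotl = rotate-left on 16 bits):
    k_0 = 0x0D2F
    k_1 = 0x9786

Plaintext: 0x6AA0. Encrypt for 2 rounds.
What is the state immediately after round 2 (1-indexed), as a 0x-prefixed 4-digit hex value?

s_0 = plaintext = 0x6AA0
s_1 = Round(s_0, k_0) = 0xA066
s_2 = Round(s_1, k_1) = 0x66C5

0x66C5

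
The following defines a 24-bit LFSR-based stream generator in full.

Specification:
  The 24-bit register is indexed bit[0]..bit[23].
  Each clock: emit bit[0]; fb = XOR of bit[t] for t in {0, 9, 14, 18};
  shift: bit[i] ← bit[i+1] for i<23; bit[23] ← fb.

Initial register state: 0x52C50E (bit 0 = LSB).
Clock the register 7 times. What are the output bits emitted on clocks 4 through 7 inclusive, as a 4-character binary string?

reg_0 = 0x52C50E
clock 1: out=0, reg = 0xA96287
clock 2: out=1, reg = 0xD4B143
clock 3: out=1, reg = 0x6A58A1
clock 4: out=1, reg = 0x352C50
clock 5: out=0, reg = 0x9A9628
clock 6: out=0, reg = 0xCD4B14
clock 7: out=0, reg = 0xE6A58A

1000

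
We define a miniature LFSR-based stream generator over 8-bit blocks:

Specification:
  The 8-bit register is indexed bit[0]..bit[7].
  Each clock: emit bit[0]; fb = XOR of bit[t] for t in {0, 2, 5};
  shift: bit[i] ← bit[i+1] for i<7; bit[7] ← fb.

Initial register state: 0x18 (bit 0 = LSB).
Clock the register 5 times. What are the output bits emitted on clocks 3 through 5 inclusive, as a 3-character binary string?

011

reg_0 = 0x18
clock 1: out=0, reg = 0x0C
clock 2: out=0, reg = 0x86
clock 3: out=0, reg = 0xC3
clock 4: out=1, reg = 0xE1
clock 5: out=1, reg = 0x70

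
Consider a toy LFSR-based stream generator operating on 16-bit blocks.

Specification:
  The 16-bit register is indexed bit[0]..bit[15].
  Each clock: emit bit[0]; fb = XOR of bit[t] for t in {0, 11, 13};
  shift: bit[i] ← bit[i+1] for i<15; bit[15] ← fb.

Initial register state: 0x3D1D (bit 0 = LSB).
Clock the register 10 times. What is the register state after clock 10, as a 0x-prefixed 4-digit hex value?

reg_0 = 0x3D1D
clock 1: out=1, reg = 0x9E8E
clock 2: out=0, reg = 0xCF47
clock 3: out=1, reg = 0x67A3
clock 4: out=1, reg = 0x33D1
clock 5: out=1, reg = 0x19E8
clock 6: out=0, reg = 0x8CF4
clock 7: out=0, reg = 0xC67A
clock 8: out=0, reg = 0x633D
clock 9: out=1, reg = 0x319E
clock 10: out=0, reg = 0x98CF

0x98CF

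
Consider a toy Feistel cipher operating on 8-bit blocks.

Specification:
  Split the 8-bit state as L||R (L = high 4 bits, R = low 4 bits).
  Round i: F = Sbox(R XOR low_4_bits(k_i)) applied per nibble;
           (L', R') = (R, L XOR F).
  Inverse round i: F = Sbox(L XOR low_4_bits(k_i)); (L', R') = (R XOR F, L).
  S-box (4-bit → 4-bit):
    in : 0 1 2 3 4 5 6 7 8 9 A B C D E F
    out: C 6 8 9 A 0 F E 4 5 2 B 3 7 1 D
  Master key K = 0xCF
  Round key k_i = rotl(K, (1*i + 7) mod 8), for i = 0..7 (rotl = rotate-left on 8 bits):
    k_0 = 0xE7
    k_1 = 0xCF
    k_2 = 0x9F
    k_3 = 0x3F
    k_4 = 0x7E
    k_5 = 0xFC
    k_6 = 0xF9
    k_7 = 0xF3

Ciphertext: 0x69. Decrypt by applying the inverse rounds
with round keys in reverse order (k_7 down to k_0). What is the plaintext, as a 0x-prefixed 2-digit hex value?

0x93

s_0 = ciphertext = 0x69
s_1 = InvRound(s_0, k_7) = 0x96
s_2 = InvRound(s_1, k_6) = 0xA9
s_3 = InvRound(s_2, k_5) = 0x6A
s_4 = InvRound(s_3, k_4) = 0xE6
s_5 = InvRound(s_4, k_3) = 0x0E
s_6 = InvRound(s_5, k_2) = 0x30
s_7 = InvRound(s_6, k_1) = 0x33
s_8 = InvRound(s_7, k_0) = 0x93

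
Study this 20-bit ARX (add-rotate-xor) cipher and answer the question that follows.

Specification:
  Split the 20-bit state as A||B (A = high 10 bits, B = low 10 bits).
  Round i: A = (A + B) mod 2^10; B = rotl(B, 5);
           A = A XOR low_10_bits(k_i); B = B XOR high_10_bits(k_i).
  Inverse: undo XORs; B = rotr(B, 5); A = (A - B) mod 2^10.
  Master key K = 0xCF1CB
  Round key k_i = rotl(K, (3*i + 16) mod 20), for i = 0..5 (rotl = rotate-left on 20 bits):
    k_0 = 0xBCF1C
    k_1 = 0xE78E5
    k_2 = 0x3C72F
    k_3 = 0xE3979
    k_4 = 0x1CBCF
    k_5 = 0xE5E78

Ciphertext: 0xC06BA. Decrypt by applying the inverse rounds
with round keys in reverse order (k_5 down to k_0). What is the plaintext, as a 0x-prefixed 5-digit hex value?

s_0 = ciphertext = 0xC06BA
s_1 = InvRound(s_0, k_5) = 0xF41A9
s_2 = InvRound(s_1, k_4) = 0x2C76E
s_3 = InvRound(s_2, k_3) = 0x70407
s_4 = InvRound(s_3, k_2) = 0x09EC7
s_5 = InvRound(s_4, k_1) = 0x6632A
s_6 = InvRound(s_5, k_0) = 0xD5B2E

0xD5B2E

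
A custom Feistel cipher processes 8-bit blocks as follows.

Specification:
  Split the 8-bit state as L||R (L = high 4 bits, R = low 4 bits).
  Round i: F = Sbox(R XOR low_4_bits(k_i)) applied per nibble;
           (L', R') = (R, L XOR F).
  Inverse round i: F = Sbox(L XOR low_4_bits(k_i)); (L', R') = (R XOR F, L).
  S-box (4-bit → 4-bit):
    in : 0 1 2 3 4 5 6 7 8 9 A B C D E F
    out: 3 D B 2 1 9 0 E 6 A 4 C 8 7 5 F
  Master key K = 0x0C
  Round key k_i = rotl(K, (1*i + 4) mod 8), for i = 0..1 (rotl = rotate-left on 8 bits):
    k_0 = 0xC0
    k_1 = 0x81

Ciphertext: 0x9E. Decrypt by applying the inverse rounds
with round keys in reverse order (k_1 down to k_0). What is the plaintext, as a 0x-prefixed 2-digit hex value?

0xF8

s_0 = ciphertext = 0x9E
s_1 = InvRound(s_0, k_1) = 0x89
s_2 = InvRound(s_1, k_0) = 0xF8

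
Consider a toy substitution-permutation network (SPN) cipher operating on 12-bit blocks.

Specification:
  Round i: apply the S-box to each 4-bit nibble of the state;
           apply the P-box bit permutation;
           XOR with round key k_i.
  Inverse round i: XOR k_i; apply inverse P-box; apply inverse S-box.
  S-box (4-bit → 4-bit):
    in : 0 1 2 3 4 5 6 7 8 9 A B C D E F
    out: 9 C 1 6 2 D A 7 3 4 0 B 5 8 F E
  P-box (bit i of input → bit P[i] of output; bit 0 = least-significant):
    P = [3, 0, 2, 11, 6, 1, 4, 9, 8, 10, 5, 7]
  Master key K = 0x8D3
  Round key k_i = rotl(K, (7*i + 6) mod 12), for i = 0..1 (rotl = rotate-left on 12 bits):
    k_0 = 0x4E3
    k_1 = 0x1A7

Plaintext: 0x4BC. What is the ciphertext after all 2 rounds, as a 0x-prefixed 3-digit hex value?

0x8A7

s_0 = plaintext = 0x4BC
s_1 = Round(s_0, k_0) = 0x2AD
s_2 = Round(s_1, k_1) = 0x8A7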